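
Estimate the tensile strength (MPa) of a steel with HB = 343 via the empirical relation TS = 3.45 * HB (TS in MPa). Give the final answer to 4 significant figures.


TS (MPa) = 3.45 * HB
TS = 3.45 * 343
TS = 1183 MPa


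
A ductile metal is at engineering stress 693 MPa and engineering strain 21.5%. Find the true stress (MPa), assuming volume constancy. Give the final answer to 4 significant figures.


sigma_true = sigma_eng * (1 + epsilon_eng)
sigma_true = 693 * (1 + 0.215)
sigma_true = 842 MPa


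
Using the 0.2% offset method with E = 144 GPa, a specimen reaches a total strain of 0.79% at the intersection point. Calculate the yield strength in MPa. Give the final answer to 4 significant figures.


Offset strain = 0.002
Elastic strain at yield = total_strain - offset = 7.9e-03 - 0.002 = 5.9e-03
sigma_y = E * elastic_strain = 144000 * 5.9e-03
sigma_y = 849.6 MPa


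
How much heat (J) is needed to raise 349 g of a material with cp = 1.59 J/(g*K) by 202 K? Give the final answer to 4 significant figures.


Q = m * cp * dT
Q = 349 * 1.59 * 202
Q = 112100 J


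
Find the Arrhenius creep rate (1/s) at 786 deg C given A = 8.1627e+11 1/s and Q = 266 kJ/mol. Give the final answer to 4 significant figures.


rate = A * exp(-Q / (R*T))
T = 786 + 273.15 = 1059.15 K
rate = 8.1627e+11 * exp(-266e3 / (8.314 * 1059.15))
rate = 0.06207 1/s


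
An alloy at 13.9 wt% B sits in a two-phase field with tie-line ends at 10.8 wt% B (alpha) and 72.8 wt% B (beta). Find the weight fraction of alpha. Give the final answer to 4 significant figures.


f_alpha = (C_beta - C0) / (C_beta - C_alpha)
f_alpha = (72.8 - 13.9) / (72.8 - 10.8)
f_alpha = 0.95


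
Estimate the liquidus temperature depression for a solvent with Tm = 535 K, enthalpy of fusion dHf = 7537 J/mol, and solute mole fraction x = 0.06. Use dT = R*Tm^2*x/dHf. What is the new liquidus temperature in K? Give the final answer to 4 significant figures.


dT = R*Tm^2*x / dHf
dT = 8.314 * 535^2 * 0.06 / 7537
dT = 18.9439 K
T_new = 535 - 18.9439 = 516.1 K


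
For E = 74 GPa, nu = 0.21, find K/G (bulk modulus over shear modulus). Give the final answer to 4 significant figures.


G = E / (2*(1+nu))
G = 74 / (2*(1+0.21)) = 30.5785 GPa
K = E / (3*(1-2*nu))
K = 74 / (3*(1-2*0.21)) = 42.5287 GPa
K/G = 42.5287 / 30.5785 = 1.391


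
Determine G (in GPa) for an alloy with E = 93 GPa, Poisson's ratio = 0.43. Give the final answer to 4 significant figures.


G = E / (2*(1+nu))
G = 93 / (2*(1+0.43))
G = 32.52 GPa


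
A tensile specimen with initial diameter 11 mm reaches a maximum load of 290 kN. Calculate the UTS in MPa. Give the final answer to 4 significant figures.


A0 = pi*(d/2)^2 = pi*(11/2)^2 = 95.0332 mm^2
UTS = F_max / A0 = 290*1000 / 95.0332
UTS = 3052 MPa


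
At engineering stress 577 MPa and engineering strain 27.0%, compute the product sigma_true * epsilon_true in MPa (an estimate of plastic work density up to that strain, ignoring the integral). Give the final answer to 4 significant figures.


sigma_true = sigma_eng * (1 + epsilon_eng)
sigma_true = 577 * (1 + 0.27) = 732.79 MPa
epsilon_true = ln(1 + epsilon_eng)
epsilon_true = ln(1 + 0.27) = 0.239017
sigma_true * epsilon_true = 732.79 * 0.239017 = 175.1 MPa


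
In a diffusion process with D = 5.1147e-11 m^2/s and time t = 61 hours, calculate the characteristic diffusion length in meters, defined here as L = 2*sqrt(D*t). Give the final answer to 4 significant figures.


t = 61 hr = 219600 s
Diffusion length = 2*sqrt(D*t)
= 2*sqrt(5.1147e-11 * 219600)
= 6.703e-03 m


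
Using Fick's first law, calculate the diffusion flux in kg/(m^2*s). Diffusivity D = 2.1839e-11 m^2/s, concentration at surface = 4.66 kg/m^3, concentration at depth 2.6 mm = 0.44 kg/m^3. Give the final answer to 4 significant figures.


J = -D * (dC/dx) = D * (C1 - C2) / dx
J = 2.1839e-11 * (4.66 - 0.44) / 2.6e-03
J = 3.545e-08 kg/(m^2*s)


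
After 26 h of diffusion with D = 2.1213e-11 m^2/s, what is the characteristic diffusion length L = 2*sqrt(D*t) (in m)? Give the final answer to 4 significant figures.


t = 26 hr = 93600 s
Diffusion length = 2*sqrt(D*t)
= 2*sqrt(2.1213e-11 * 93600)
= 2.818e-03 m


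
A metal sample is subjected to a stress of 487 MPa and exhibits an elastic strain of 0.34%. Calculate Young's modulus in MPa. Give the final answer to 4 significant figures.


E = sigma / epsilon
epsilon = 0.34% = 3.4e-03
E = 487 / 3.4e-03
E = 143200 MPa


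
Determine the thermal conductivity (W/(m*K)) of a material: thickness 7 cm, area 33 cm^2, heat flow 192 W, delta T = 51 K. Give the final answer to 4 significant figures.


k = Q*L / (A*dT)
L = 0.07 m, A = 3.3e-03 m^2
k = 192 * 0.07 / (3.3e-03 * 51)
k = 79.86 W/(m*K)


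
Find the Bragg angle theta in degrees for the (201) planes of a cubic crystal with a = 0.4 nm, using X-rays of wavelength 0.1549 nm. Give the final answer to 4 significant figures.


d = a / sqrt(h^2+k^2+l^2)
d = 0.4 / sqrt(5) = 0.178885 nm
lambda = 2*d*sin(theta)  =>  sin(theta) = lambda / (2*d)
sin(theta) = 0.1549 / (2 * 0.178885) = 0.432959
theta = 25.66 deg


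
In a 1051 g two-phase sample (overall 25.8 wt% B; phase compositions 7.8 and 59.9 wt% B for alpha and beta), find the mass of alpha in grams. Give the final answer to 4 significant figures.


f_alpha = (C_beta - C0) / (C_beta - C_alpha)
f_alpha = (59.9 - 25.8) / (59.9 - 7.8) = 0.654511
m_alpha = f_alpha * m_total = 0.654511 * 1051 = 687.9 g


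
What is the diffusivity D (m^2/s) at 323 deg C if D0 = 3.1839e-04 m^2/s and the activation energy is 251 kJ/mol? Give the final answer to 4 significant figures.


D = D0 * exp(-Qd / (R*T))
T = 596.15 K
D = 3.1839e-04 * exp(-251e3 / (8.314 * 596.15))
D = 3.233e-26 m^2/s


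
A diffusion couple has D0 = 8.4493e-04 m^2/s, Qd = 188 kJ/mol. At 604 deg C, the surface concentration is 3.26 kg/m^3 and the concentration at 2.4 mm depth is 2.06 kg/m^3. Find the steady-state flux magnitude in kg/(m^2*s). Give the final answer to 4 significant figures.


Step 1: D = D0 * exp(-Qd/(R*T))
T = 604 + 273.15 = 877.15 K
D = 8.4493e-04 * exp(-188e3 / (8.314 * 877.15)) = 5.38195e-15 m^2/s
Step 2: J = D * (C1 - C2) / dx
J = 5.38195e-15 * (3.26 - 2.06) / 2.4e-03
J = 2.691e-12 kg/(m^2*s)


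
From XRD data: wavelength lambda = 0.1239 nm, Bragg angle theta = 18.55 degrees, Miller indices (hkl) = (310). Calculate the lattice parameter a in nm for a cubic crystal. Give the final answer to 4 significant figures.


d = lambda / (2*sin(theta))
d = 0.1239 / (2*sin(18.55 deg))
d = 0.19473 nm
a = d * sqrt(h^2+k^2+l^2) = 0.19473 * sqrt(10)
a = 0.6158 nm


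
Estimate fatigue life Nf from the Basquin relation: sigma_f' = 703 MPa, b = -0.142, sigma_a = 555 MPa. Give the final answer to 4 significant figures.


sigma_a = sigma_f' * (2*Nf)^b
2*Nf = (sigma_a / sigma_f')^(1/b)
2*Nf = (555 / 703)^(1/-0.142)
2*Nf = 5.28414
Nf = 2.642 cycles


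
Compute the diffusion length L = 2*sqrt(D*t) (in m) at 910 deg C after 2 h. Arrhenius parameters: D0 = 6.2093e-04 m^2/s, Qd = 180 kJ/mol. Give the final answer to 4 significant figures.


Step 1: D = D0 * exp(-Qd/(R*T))
T = 1183.15 K
D = 6.2093e-04 * exp(-180e3 / (8.314 * 1183.15)) = 7.01413e-12 m^2/s
Step 2: L = 2*sqrt(D*t)
t = 2 h = 7200 s
L = 2*sqrt(7.01413e-12 * 7200) = 4.495e-04 m


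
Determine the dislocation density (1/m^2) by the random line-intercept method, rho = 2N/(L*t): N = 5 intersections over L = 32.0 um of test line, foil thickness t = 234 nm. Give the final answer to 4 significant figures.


rho = 2N / (L * t)
L = 32.0 um = 3.2e-05 m, t = 234 nm = 2.34e-07 m
rho = 2 * 5 / (3.2e-05 * 2.34e-07)
rho = 1.335e+12 1/m^2


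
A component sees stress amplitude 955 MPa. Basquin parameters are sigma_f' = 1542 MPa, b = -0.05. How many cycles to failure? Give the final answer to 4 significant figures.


sigma_a = sigma_f' * (2*Nf)^b
2*Nf = (sigma_a / sigma_f')^(1/b)
2*Nf = (955 / 1542)^(1/-0.05)
2*Nf = 14508.4
Nf = 7254 cycles


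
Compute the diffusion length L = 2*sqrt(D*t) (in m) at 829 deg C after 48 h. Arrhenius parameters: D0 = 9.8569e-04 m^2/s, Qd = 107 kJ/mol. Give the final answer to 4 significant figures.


Step 1: D = D0 * exp(-Qd/(R*T))
T = 1102.15 K
D = 9.8569e-04 * exp(-107e3 / (8.314 * 1102.15)) = 8.36494e-09 m^2/s
Step 2: L = 2*sqrt(D*t)
t = 48 h = 172800 s
L = 2*sqrt(8.36494e-09 * 172800) = 0.07604 m


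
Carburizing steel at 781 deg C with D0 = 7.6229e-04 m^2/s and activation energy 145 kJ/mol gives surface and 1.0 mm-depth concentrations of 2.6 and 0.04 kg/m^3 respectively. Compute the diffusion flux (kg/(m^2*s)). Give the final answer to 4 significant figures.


Step 1: D = D0 * exp(-Qd/(R*T))
T = 781 + 273.15 = 1054.15 K
D = 7.6229e-04 * exp(-145e3 / (8.314 * 1054.15)) = 4.97626e-11 m^2/s
Step 2: J = D * (C1 - C2) / dx
J = 4.97626e-11 * (2.6 - 0.04) / 1e-03
J = 1.274e-07 kg/(m^2*s)


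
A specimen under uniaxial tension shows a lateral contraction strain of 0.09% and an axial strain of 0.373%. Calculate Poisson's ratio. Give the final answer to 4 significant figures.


nu = -epsilon_lat / epsilon_axial
Lateral strain is contraction (negative), so using magnitudes:
nu = 0.09 / 0.373
nu = 0.2413


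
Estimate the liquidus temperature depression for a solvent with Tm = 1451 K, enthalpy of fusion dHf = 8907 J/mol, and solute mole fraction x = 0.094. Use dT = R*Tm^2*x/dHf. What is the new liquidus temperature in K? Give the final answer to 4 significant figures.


dT = R*Tm^2*x / dHf
dT = 8.314 * 1451^2 * 0.094 / 8907
dT = 184.732 K
T_new = 1451 - 184.732 = 1266 K


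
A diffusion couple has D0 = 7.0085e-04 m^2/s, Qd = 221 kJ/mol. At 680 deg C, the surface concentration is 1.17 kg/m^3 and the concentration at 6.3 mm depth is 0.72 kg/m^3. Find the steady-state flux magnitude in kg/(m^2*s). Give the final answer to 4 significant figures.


Step 1: D = D0 * exp(-Qd/(R*T))
T = 680 + 273.15 = 953.15 K
D = 7.0085e-04 * exp(-221e3 / (8.314 * 953.15)) = 5.419e-16 m^2/s
Step 2: J = D * (C1 - C2) / dx
J = 5.419e-16 * (1.17 - 0.72) / 6.3e-03
J = 3.871e-14 kg/(m^2*s)


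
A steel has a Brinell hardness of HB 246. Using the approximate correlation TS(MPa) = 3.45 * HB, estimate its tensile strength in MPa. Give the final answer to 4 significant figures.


TS (MPa) = 3.45 * HB
TS = 3.45 * 246
TS = 848.7 MPa


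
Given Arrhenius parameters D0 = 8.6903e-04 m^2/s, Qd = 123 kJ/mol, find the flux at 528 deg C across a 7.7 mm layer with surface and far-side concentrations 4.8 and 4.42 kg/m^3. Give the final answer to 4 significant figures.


Step 1: D = D0 * exp(-Qd/(R*T))
T = 528 + 273.15 = 801.15 K
D = 8.6903e-04 * exp(-123e3 / (8.314 * 801.15)) = 8.30228e-12 m^2/s
Step 2: J = D * (C1 - C2) / dx
J = 8.30228e-12 * (4.8 - 4.42) / 7.7e-03
J = 4.097e-10 kg/(m^2*s)


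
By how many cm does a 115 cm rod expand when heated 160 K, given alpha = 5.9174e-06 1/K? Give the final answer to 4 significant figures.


dL = L0 * alpha * dT
dL = 115 * 5.9174e-06 * 160
dL = 0.1089 cm


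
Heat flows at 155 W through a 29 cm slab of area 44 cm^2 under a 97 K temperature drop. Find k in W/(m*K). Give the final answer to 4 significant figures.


k = Q*L / (A*dT)
L = 0.29 m, A = 4.4e-03 m^2
k = 155 * 0.29 / (4.4e-03 * 97)
k = 105.3 W/(m*K)


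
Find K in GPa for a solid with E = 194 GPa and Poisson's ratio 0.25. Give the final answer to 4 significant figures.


K = E / (3*(1-2*nu))
K = 194 / (3*(1-2*0.25))
K = 129.3 GPa


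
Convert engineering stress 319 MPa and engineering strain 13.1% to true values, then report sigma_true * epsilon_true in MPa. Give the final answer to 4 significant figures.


sigma_true = sigma_eng * (1 + epsilon_eng)
sigma_true = 319 * (1 + 0.131) = 360.789 MPa
epsilon_true = ln(1 + epsilon_eng)
epsilon_true = ln(1 + 0.131) = 0.123102
sigma_true * epsilon_true = 360.789 * 0.123102 = 44.41 MPa


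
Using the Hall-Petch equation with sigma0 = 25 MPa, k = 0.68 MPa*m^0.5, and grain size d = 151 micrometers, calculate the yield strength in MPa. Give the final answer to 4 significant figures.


sigma_y = sigma0 + k / sqrt(d)
d = 151 um = 1.51e-04 m
sigma_y = 25 + 0.68 / sqrt(1.51e-04)
sigma_y = 80.34 MPa


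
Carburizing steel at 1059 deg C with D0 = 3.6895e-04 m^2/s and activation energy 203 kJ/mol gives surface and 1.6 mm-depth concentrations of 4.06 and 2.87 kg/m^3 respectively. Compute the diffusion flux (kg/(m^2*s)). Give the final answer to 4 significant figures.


Step 1: D = D0 * exp(-Qd/(R*T))
T = 1059 + 273.15 = 1332.15 K
D = 3.6895e-04 * exp(-203e3 / (8.314 * 1332.15)) = 4.04475e-12 m^2/s
Step 2: J = D * (C1 - C2) / dx
J = 4.04475e-12 * (4.06 - 2.87) / 1.6e-03
J = 3.008e-09 kg/(m^2*s)


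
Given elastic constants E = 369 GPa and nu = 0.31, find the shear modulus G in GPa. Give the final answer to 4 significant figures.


G = E / (2*(1+nu))
G = 369 / (2*(1+0.31))
G = 140.8 GPa


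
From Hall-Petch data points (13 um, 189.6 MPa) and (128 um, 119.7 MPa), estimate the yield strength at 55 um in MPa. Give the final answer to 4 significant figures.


sigma_y = sigma0 + k / sqrt(d)
1/sqrt(d1) = 1/sqrt(1.3e-05) = 277.35;  1/sqrt(d2) = 88.3883
k = (sigma1 - sigma2) / (1/sqrt(d1) - 1/sqrt(d2)) = (189.6 - 119.7) / (277.35 - 88.3883) = 0.369916 MPa*m^0.5
sigma0 = sigma1 - k/sqrt(d1) = 189.6 - 0.369916*277.35 = 87.0037 MPa
sigma_y(d3) = 87.0037 + 0.369916 / sqrt(5.5e-05) = 136.9 MPa


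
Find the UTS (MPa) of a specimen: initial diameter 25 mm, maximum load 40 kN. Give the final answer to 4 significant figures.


A0 = pi*(d/2)^2 = pi*(25/2)^2 = 490.874 mm^2
UTS = F_max / A0 = 40*1000 / 490.874
UTS = 81.49 MPa


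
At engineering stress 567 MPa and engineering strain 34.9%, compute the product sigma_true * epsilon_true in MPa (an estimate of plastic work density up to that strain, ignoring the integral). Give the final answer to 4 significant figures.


sigma_true = sigma_eng * (1 + epsilon_eng)
sigma_true = 567 * (1 + 0.349) = 764.883 MPa
epsilon_true = ln(1 + epsilon_eng)
epsilon_true = ln(1 + 0.349) = 0.299364
sigma_true * epsilon_true = 764.883 * 0.299364 = 229 MPa


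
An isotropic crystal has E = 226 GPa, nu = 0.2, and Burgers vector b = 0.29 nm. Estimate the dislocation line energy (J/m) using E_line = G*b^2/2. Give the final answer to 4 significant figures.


Step 1: G = E / (2*(1+nu))
G = 226 / (2*(1+0.2)) = 94.1667 GPa = 9.41667e+10 Pa
Step 2: E_line = G*b^2/2
b = 0.29 nm = 2.9e-10 m
E_line = 0.5 * 9.41667e+10 * (2.9e-10)^2 = 3.96e-09 J/m


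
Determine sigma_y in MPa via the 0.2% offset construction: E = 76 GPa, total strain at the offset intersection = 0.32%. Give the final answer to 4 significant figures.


Offset strain = 0.002
Elastic strain at yield = total_strain - offset = 3.2e-03 - 0.002 = 1.2e-03
sigma_y = E * elastic_strain = 76000 * 1.2e-03
sigma_y = 91.2 MPa


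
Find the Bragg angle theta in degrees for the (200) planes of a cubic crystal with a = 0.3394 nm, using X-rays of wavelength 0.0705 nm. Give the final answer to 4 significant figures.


d = a / sqrt(h^2+k^2+l^2)
d = 0.3394 / sqrt(4) = 0.1697 nm
lambda = 2*d*sin(theta)  =>  sin(theta) = lambda / (2*d)
sin(theta) = 0.0705 / (2 * 0.1697) = 0.20772
theta = 11.99 deg


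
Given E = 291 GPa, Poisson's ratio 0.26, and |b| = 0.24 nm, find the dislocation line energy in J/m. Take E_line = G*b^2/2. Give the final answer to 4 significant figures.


Step 1: G = E / (2*(1+nu))
G = 291 / (2*(1+0.26)) = 115.476 GPa = 1.15476e+11 Pa
Step 2: E_line = G*b^2/2
b = 0.24 nm = 2.4e-10 m
E_line = 0.5 * 1.15476e+11 * (2.4e-10)^2 = 3.326e-09 J/m


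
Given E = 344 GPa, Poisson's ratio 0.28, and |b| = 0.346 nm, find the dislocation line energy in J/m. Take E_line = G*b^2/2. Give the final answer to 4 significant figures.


Step 1: G = E / (2*(1+nu))
G = 344 / (2*(1+0.28)) = 134.375 GPa = 1.34375e+11 Pa
Step 2: E_line = G*b^2/2
b = 0.346 nm = 3.46e-10 m
E_line = 0.5 * 1.34375e+11 * (3.46e-10)^2 = 8.043e-09 J/m


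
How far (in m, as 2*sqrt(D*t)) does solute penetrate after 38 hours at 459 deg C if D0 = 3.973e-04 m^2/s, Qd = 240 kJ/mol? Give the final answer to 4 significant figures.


Step 1: D = D0 * exp(-Qd/(R*T))
T = 732.15 K
D = 3.973e-04 * exp(-240e3 / (8.314 * 732.15)) = 2.99156e-21 m^2/s
Step 2: L = 2*sqrt(D*t)
t = 38 h = 136800 s
L = 2*sqrt(2.99156e-21 * 136800) = 4.046e-08 m


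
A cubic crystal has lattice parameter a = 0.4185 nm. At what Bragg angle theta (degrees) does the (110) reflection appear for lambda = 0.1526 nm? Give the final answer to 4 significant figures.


d = a / sqrt(h^2+k^2+l^2)
d = 0.4185 / sqrt(2) = 0.295924 nm
lambda = 2*d*sin(theta)  =>  sin(theta) = lambda / (2*d)
sin(theta) = 0.1526 / (2 * 0.295924) = 0.257836
theta = 14.94 deg


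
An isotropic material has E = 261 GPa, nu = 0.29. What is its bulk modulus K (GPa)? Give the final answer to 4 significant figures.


K = E / (3*(1-2*nu))
K = 261 / (3*(1-2*0.29))
K = 207.1 GPa


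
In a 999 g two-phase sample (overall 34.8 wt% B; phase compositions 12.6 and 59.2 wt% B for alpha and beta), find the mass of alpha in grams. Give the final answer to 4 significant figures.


f_alpha = (C_beta - C0) / (C_beta - C_alpha)
f_alpha = (59.2 - 34.8) / (59.2 - 12.6) = 0.523605
m_alpha = f_alpha * m_total = 0.523605 * 999 = 523.1 g


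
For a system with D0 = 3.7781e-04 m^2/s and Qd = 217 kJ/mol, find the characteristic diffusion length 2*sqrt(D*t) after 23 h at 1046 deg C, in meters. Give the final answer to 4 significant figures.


Step 1: D = D0 * exp(-Qd/(R*T))
T = 1319.15 K
D = 3.7781e-04 * exp(-217e3 / (8.314 * 1319.15)) = 9.64654e-13 m^2/s
Step 2: L = 2*sqrt(D*t)
t = 23 h = 82800 s
L = 2*sqrt(9.64654e-13 * 82800) = 5.652e-04 m


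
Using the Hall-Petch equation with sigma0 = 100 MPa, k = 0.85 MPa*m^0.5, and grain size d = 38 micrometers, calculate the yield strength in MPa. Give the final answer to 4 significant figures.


sigma_y = sigma0 + k / sqrt(d)
d = 38 um = 3.8e-05 m
sigma_y = 100 + 0.85 / sqrt(3.8e-05)
sigma_y = 237.9 MPa


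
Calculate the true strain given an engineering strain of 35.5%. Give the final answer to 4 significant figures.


epsilon_true = ln(1 + epsilon_eng)
epsilon_true = ln(1 + 0.355)
epsilon_true = 0.3038


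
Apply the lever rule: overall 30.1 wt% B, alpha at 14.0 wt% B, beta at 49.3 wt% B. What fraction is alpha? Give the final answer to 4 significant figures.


f_alpha = (C_beta - C0) / (C_beta - C_alpha)
f_alpha = (49.3 - 30.1) / (49.3 - 14.0)
f_alpha = 0.5439


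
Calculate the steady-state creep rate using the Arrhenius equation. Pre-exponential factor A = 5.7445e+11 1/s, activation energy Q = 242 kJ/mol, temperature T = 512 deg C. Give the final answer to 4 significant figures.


rate = A * exp(-Q / (R*T))
T = 512 + 273.15 = 785.15 K
rate = 5.7445e+11 * exp(-242e3 / (8.314 * 785.15))
rate = 4.559e-05 1/s


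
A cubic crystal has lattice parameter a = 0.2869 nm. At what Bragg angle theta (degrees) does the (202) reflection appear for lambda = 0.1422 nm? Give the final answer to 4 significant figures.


d = a / sqrt(h^2+k^2+l^2)
d = 0.2869 / sqrt(8) = 0.101434 nm
lambda = 2*d*sin(theta)  =>  sin(theta) = lambda / (2*d)
sin(theta) = 0.1422 / (2 * 0.101434) = 0.700945
theta = 44.5 deg


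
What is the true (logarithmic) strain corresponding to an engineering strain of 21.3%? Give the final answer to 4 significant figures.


epsilon_true = ln(1 + epsilon_eng)
epsilon_true = ln(1 + 0.213)
epsilon_true = 0.1931


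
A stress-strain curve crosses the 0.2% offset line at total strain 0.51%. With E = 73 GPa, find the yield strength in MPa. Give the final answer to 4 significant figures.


Offset strain = 0.002
Elastic strain at yield = total_strain - offset = 5.1e-03 - 0.002 = 3.1e-03
sigma_y = E * elastic_strain = 73000 * 3.1e-03
sigma_y = 226.3 MPa


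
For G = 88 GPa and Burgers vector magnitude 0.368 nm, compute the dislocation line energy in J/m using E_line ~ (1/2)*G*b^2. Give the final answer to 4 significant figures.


E = G*b^2/2
b = 0.368 nm = 3.68e-10 m
G = 88 GPa = 8.8e+10 Pa
E = 0.5 * 8.8e+10 * (3.68e-10)^2
E = 5.959e-09 J/m


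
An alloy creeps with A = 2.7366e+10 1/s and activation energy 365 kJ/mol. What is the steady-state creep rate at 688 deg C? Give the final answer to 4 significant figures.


rate = A * exp(-Q / (R*T))
T = 688 + 273.15 = 961.15 K
rate = 2.7366e+10 * exp(-365e3 / (8.314 * 961.15))
rate = 3.983e-10 1/s


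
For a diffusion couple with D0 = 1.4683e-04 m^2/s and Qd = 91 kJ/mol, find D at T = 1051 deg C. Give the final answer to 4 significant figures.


D = D0 * exp(-Qd / (R*T))
T = 1324.15 K
D = 1.4683e-04 * exp(-91e3 / (8.314 * 1324.15))
D = 3.775e-08 m^2/s


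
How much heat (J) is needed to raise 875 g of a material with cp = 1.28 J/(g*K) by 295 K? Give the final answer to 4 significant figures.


Q = m * cp * dT
Q = 875 * 1.28 * 295
Q = 330400 J


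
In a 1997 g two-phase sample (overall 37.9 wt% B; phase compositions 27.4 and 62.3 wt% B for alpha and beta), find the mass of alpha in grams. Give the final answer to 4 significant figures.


f_alpha = (C_beta - C0) / (C_beta - C_alpha)
f_alpha = (62.3 - 37.9) / (62.3 - 27.4) = 0.69914
m_alpha = f_alpha * m_total = 0.69914 * 1997 = 1396 g


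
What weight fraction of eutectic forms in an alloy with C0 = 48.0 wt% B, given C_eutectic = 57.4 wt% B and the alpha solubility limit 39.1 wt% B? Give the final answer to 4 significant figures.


f_primary = (C_e - C0) / (C_e - C_alpha_max)
f_primary = (57.4 - 48.0) / (57.4 - 39.1)
f_primary = 0.513661
f_eutectic = 1 - 0.513661 = 0.4863


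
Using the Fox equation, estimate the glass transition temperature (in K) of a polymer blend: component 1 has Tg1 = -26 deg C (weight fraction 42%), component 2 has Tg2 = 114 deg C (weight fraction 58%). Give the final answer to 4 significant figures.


1/Tg = w1/Tg1 + w2/Tg2 (in Kelvin)
Tg1 = 247.15 K, Tg2 = 387.15 K
1/Tg = 0.42/247.15 + 0.58/387.15
Tg = 312.7 K


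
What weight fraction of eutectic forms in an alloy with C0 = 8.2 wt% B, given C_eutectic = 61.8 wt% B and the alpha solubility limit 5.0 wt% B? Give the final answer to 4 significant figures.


f_primary = (C_e - C0) / (C_e - C_alpha_max)
f_primary = (61.8 - 8.2) / (61.8 - 5.0)
f_primary = 0.943662
f_eutectic = 1 - 0.943662 = 0.05634


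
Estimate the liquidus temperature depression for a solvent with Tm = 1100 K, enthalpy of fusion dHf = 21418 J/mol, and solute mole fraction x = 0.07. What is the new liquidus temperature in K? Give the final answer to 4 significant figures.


dT = R*Tm^2*x / dHf
dT = 8.314 * 1100^2 * 0.07 / 21418
dT = 32.8787 K
T_new = 1100 - 32.8787 = 1067 K


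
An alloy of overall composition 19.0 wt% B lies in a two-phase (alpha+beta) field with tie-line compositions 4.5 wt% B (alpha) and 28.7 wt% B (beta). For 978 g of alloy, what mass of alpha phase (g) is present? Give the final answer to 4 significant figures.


f_alpha = (C_beta - C0) / (C_beta - C_alpha)
f_alpha = (28.7 - 19.0) / (28.7 - 4.5) = 0.400826
m_alpha = f_alpha * m_total = 0.400826 * 978 = 392 g


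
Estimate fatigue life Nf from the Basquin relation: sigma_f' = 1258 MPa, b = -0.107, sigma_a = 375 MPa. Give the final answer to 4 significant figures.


sigma_a = sigma_f' * (2*Nf)^b
2*Nf = (sigma_a / sigma_f')^(1/b)
2*Nf = (375 / 1258)^(1/-0.107)
2*Nf = 81773.2
Nf = 40890 cycles


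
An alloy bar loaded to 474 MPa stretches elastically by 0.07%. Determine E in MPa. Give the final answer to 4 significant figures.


E = sigma / epsilon
epsilon = 0.07% = 7e-04
E = 474 / 7e-04
E = 677100 MPa


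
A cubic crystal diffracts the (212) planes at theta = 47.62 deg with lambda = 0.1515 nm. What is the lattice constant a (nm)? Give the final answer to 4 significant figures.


d = lambda / (2*sin(theta))
d = 0.1515 / (2*sin(47.62 deg))
d = 0.102546 nm
a = d * sqrt(h^2+k^2+l^2) = 0.102546 * sqrt(9)
a = 0.3076 nm


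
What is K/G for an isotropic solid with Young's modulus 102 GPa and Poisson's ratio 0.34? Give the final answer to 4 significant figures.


G = E / (2*(1+nu))
G = 102 / (2*(1+0.34)) = 38.0597 GPa
K = E / (3*(1-2*nu))
K = 102 / (3*(1-2*0.34)) = 106.25 GPa
K/G = 106.25 / 38.0597 = 2.792


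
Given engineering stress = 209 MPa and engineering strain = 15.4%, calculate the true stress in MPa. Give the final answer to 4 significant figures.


sigma_true = sigma_eng * (1 + epsilon_eng)
sigma_true = 209 * (1 + 0.154)
sigma_true = 241.2 MPa


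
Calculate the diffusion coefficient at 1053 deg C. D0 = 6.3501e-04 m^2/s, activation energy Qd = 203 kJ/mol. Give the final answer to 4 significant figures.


D = D0 * exp(-Qd / (R*T))
T = 1326.15 K
D = 6.3501e-04 * exp(-203e3 / (8.314 * 1326.15))
D = 6.408e-12 m^2/s


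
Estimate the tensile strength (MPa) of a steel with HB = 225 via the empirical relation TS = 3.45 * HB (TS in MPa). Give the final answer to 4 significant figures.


TS (MPa) = 3.45 * HB
TS = 3.45 * 225
TS = 776.3 MPa


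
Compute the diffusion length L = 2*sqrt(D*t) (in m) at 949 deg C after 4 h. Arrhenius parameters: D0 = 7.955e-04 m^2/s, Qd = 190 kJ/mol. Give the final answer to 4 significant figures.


Step 1: D = D0 * exp(-Qd/(R*T))
T = 1222.15 K
D = 7.955e-04 * exp(-190e3 / (8.314 * 1222.15)) = 6.0222e-12 m^2/s
Step 2: L = 2*sqrt(D*t)
t = 4 h = 14400 s
L = 2*sqrt(6.0222e-12 * 14400) = 5.89e-04 m


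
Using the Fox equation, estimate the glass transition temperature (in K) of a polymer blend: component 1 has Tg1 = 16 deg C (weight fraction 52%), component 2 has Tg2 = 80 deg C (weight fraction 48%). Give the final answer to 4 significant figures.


1/Tg = w1/Tg1 + w2/Tg2 (in Kelvin)
Tg1 = 289.15 K, Tg2 = 353.15 K
1/Tg = 0.52/289.15 + 0.48/353.15
Tg = 316.7 K


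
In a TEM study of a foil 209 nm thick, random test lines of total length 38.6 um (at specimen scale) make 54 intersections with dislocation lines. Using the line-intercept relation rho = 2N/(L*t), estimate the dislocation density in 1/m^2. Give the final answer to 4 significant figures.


rho = 2N / (L * t)
L = 38.6 um = 3.86e-05 m, t = 209 nm = 2.09e-07 m
rho = 2 * 54 / (3.86e-05 * 2.09e-07)
rho = 1.339e+13 1/m^2


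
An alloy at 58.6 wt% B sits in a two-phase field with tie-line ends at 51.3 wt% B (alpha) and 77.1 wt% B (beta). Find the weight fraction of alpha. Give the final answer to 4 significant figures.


f_alpha = (C_beta - C0) / (C_beta - C_alpha)
f_alpha = (77.1 - 58.6) / (77.1 - 51.3)
f_alpha = 0.7171


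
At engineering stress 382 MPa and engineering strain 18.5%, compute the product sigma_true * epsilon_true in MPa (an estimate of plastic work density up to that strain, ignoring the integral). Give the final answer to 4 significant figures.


sigma_true = sigma_eng * (1 + epsilon_eng)
sigma_true = 382 * (1 + 0.185) = 452.67 MPa
epsilon_true = ln(1 + epsilon_eng)
epsilon_true = ln(1 + 0.185) = 0.169743
sigma_true * epsilon_true = 452.67 * 0.169743 = 76.84 MPa


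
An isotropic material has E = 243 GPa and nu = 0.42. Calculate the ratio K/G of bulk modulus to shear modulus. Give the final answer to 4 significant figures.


G = E / (2*(1+nu))
G = 243 / (2*(1+0.42)) = 85.5634 GPa
K = E / (3*(1-2*nu))
K = 243 / (3*(1-2*0.42)) = 506.25 GPa
K/G = 506.25 / 85.5634 = 5.917


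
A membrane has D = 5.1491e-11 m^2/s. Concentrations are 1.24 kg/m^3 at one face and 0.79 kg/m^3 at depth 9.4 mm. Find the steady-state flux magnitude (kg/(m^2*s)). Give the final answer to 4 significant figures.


J = -D * (dC/dx) = D * (C1 - C2) / dx
J = 5.1491e-11 * (1.24 - 0.79) / 9.4e-03
J = 2.465e-09 kg/(m^2*s)


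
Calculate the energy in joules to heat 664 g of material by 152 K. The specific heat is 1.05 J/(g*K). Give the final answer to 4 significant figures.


Q = m * cp * dT
Q = 664 * 1.05 * 152
Q = 106000 J


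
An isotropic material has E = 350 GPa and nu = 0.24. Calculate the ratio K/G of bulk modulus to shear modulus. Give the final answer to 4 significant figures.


G = E / (2*(1+nu))
G = 350 / (2*(1+0.24)) = 141.129 GPa
K = E / (3*(1-2*nu))
K = 350 / (3*(1-2*0.24)) = 224.359 GPa
K/G = 224.359 / 141.129 = 1.59


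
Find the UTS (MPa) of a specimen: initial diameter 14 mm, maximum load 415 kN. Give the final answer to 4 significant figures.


A0 = pi*(d/2)^2 = pi*(14/2)^2 = 153.938 mm^2
UTS = F_max / A0 = 415*1000 / 153.938
UTS = 2696 MPa


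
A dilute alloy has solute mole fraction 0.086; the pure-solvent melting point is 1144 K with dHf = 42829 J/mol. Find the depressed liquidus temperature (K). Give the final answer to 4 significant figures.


dT = R*Tm^2*x / dHf
dT = 8.314 * 1144^2 * 0.086 / 42829
dT = 21.8485 K
T_new = 1144 - 21.8485 = 1122 K


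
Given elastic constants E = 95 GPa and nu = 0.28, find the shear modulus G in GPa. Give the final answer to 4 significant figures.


G = E / (2*(1+nu))
G = 95 / (2*(1+0.28))
G = 37.11 GPa


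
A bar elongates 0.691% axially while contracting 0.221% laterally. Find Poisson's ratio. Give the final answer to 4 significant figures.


nu = -epsilon_lat / epsilon_axial
Lateral strain is contraction (negative), so using magnitudes:
nu = 0.221 / 0.691
nu = 0.3198


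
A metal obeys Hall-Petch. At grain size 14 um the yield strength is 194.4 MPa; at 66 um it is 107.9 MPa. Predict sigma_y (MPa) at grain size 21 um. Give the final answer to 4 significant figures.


sigma_y = sigma0 + k / sqrt(d)
1/sqrt(d1) = 1/sqrt(1.4e-05) = 267.261;  1/sqrt(d2) = 123.091
k = (sigma1 - sigma2) / (1/sqrt(d1) - 1/sqrt(d2)) = (194.4 - 107.9) / (267.261 - 123.091) = 0.599987 MPa*m^0.5
sigma0 = sigma1 - k/sqrt(d1) = 194.4 - 0.599987*267.261 = 34.0467 MPa
sigma_y(d3) = 34.0467 + 0.599987 / sqrt(2.1e-05) = 165 MPa


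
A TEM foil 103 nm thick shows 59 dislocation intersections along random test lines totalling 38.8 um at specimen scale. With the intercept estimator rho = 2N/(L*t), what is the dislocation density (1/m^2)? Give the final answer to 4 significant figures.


rho = 2N / (L * t)
L = 38.8 um = 3.88e-05 m, t = 103 nm = 1.03e-07 m
rho = 2 * 59 / (3.88e-05 * 1.03e-07)
rho = 2.953e+13 1/m^2


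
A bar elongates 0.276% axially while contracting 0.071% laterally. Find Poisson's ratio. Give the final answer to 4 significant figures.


nu = -epsilon_lat / epsilon_axial
Lateral strain is contraction (negative), so using magnitudes:
nu = 0.071 / 0.276
nu = 0.2572


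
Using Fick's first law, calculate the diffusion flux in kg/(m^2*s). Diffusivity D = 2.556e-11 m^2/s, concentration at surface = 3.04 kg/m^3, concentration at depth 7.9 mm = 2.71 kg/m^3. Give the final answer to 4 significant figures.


J = -D * (dC/dx) = D * (C1 - C2) / dx
J = 2.556e-11 * (3.04 - 2.71) / 7.9e-03
J = 1.068e-09 kg/(m^2*s)


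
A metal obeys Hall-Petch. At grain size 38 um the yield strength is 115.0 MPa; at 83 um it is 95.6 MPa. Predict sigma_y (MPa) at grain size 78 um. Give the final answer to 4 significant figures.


sigma_y = sigma0 + k / sqrt(d)
1/sqrt(d1) = 1/sqrt(3.8e-05) = 162.221;  1/sqrt(d2) = 109.764
k = (sigma1 - sigma2) / (1/sqrt(d1) - 1/sqrt(d2)) = (115.0 - 95.6) / (162.221 - 109.764) = 0.369826 MPa*m^0.5
sigma0 = sigma1 - k/sqrt(d1) = 115.0 - 0.369826*162.221 = 55.0064 MPa
sigma_y(d3) = 55.0064 + 0.369826 / sqrt(7.8e-05) = 96.88 MPa


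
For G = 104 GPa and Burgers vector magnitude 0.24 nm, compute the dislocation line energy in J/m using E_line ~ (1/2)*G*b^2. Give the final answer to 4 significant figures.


E = G*b^2/2
b = 0.24 nm = 2.4e-10 m
G = 104 GPa = 1.04e+11 Pa
E = 0.5 * 1.04e+11 * (2.4e-10)^2
E = 2.995e-09 J/m


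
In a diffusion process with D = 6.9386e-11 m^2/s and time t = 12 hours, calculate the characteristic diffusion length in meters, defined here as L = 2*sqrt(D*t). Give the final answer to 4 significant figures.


t = 12 hr = 43200 s
Diffusion length = 2*sqrt(D*t)
= 2*sqrt(6.9386e-11 * 43200)
= 3.463e-03 m


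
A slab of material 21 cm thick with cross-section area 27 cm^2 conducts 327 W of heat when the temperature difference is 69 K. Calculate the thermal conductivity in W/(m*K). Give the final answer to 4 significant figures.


k = Q*L / (A*dT)
L = 0.21 m, A = 2.7e-03 m^2
k = 327 * 0.21 / (2.7e-03 * 69)
k = 368.6 W/(m*K)


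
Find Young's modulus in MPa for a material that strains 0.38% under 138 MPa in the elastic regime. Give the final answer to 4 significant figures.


E = sigma / epsilon
epsilon = 0.38% = 3.8e-03
E = 138 / 3.8e-03
E = 36320 MPa


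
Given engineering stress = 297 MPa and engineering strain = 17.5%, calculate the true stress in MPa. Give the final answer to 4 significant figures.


sigma_true = sigma_eng * (1 + epsilon_eng)
sigma_true = 297 * (1 + 0.175)
sigma_true = 349 MPa


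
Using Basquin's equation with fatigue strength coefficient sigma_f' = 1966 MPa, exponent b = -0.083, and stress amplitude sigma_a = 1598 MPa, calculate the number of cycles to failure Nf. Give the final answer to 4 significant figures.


sigma_a = sigma_f' * (2*Nf)^b
2*Nf = (sigma_a / sigma_f')^(1/b)
2*Nf = (1598 / 1966)^(1/-0.083)
2*Nf = 12.1456
Nf = 6.073 cycles


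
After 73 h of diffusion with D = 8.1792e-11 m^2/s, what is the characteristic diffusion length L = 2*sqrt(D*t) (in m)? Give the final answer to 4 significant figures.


t = 73 hr = 262800 s
Diffusion length = 2*sqrt(D*t)
= 2*sqrt(8.1792e-11 * 262800)
= 9.273e-03 m


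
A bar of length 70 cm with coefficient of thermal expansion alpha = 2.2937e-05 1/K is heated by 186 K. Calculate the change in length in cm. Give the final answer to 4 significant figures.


dL = L0 * alpha * dT
dL = 70 * 2.2937e-05 * 186
dL = 0.2986 cm


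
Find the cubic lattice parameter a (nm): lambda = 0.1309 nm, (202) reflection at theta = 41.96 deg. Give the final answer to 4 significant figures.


d = lambda / (2*sin(theta))
d = 0.1309 / (2*sin(41.96 deg))
d = 0.0978894 nm
a = d * sqrt(h^2+k^2+l^2) = 0.0978894 * sqrt(8)
a = 0.2769 nm


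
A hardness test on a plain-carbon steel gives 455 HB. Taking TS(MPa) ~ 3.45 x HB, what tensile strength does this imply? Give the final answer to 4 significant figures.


TS (MPa) = 3.45 * HB
TS = 3.45 * 455
TS = 1570 MPa


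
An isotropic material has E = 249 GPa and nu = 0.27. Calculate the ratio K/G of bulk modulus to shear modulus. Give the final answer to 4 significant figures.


G = E / (2*(1+nu))
G = 249 / (2*(1+0.27)) = 98.0315 GPa
K = E / (3*(1-2*nu))
K = 249 / (3*(1-2*0.27)) = 180.435 GPa
K/G = 180.435 / 98.0315 = 1.841


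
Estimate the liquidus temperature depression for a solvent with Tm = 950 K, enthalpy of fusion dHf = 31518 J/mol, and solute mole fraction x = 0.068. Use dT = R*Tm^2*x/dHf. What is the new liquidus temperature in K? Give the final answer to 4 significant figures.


dT = R*Tm^2*x / dHf
dT = 8.314 * 950^2 * 0.068 / 31518
dT = 16.1885 K
T_new = 950 - 16.1885 = 933.8 K


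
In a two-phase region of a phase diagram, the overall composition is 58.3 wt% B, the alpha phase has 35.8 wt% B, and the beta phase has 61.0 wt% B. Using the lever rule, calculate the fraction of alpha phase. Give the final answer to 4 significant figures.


f_alpha = (C_beta - C0) / (C_beta - C_alpha)
f_alpha = (61.0 - 58.3) / (61.0 - 35.8)
f_alpha = 0.1071


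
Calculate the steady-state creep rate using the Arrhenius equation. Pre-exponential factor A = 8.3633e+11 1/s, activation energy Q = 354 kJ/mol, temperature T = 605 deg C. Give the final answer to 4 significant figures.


rate = A * exp(-Q / (R*T))
T = 605 + 273.15 = 878.15 K
rate = 8.3633e+11 * exp(-354e3 / (8.314 * 878.15))
rate = 7.325e-10 1/s


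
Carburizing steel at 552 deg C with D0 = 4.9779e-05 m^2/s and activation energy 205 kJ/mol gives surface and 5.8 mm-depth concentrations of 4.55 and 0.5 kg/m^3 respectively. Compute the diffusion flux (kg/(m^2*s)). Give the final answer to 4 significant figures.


Step 1: D = D0 * exp(-Qd/(R*T))
T = 552 + 273.15 = 825.15 K
D = 4.9779e-05 * exp(-205e3 / (8.314 * 825.15)) = 5.24107e-18 m^2/s
Step 2: J = D * (C1 - C2) / dx
J = 5.24107e-18 * (4.55 - 0.5) / 5.8e-03
J = 3.66e-15 kg/(m^2*s)


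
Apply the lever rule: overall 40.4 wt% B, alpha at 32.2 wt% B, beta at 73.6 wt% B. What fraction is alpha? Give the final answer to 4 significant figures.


f_alpha = (C_beta - C0) / (C_beta - C_alpha)
f_alpha = (73.6 - 40.4) / (73.6 - 32.2)
f_alpha = 0.8019


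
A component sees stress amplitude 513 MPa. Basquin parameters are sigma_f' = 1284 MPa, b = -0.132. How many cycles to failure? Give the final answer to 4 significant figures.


sigma_a = sigma_f' * (2*Nf)^b
2*Nf = (sigma_a / sigma_f')^(1/b)
2*Nf = (513 / 1284)^(1/-0.132)
2*Nf = 1043.62
Nf = 521.8 cycles


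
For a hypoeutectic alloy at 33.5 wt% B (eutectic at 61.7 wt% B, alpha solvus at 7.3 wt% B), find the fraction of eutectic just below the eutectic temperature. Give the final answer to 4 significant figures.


f_primary = (C_e - C0) / (C_e - C_alpha_max)
f_primary = (61.7 - 33.5) / (61.7 - 7.3)
f_primary = 0.518382
f_eutectic = 1 - 0.518382 = 0.4816


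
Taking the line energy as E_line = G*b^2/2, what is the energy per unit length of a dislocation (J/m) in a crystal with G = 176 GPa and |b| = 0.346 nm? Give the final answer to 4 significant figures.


E = G*b^2/2
b = 0.346 nm = 3.46e-10 m
G = 176 GPa = 1.76e+11 Pa
E = 0.5 * 1.76e+11 * (3.46e-10)^2
E = 1.054e-08 J/m


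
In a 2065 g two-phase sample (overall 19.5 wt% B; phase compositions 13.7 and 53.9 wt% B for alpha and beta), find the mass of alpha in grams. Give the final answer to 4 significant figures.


f_alpha = (C_beta - C0) / (C_beta - C_alpha)
f_alpha = (53.9 - 19.5) / (53.9 - 13.7) = 0.855721
m_alpha = f_alpha * m_total = 0.855721 * 2065 = 1767 g


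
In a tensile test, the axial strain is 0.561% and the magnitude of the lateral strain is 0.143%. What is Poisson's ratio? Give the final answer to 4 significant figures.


nu = -epsilon_lat / epsilon_axial
Lateral strain is contraction (negative), so using magnitudes:
nu = 0.143 / 0.561
nu = 0.2549


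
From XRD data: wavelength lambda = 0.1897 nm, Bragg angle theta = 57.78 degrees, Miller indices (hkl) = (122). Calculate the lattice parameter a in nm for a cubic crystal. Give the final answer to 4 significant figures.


d = lambda / (2*sin(theta))
d = 0.1897 / (2*sin(57.78 deg))
d = 0.112115 nm
a = d * sqrt(h^2+k^2+l^2) = 0.112115 * sqrt(9)
a = 0.3363 nm


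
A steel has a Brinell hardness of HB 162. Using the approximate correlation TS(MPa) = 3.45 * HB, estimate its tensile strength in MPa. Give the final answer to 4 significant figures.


TS (MPa) = 3.45 * HB
TS = 3.45 * 162
TS = 558.9 MPa


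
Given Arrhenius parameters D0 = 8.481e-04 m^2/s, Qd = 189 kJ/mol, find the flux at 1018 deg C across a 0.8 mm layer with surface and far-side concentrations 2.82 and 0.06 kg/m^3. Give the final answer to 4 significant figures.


Step 1: D = D0 * exp(-Qd/(R*T))
T = 1018 + 273.15 = 1291.15 K
D = 8.481e-04 * exp(-189e3 / (8.314 * 1291.15)) = 1.91428e-11 m^2/s
Step 2: J = D * (C1 - C2) / dx
J = 1.91428e-11 * (2.82 - 0.06) / 8e-04
J = 6.604e-08 kg/(m^2*s)


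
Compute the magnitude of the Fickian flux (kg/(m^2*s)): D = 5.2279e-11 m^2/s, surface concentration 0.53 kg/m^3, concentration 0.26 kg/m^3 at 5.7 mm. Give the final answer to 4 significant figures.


J = -D * (dC/dx) = D * (C1 - C2) / dx
J = 5.2279e-11 * (0.53 - 0.26) / 5.7e-03
J = 2.476e-09 kg/(m^2*s)


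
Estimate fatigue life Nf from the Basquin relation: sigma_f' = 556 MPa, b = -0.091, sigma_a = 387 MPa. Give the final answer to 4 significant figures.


sigma_a = sigma_f' * (2*Nf)^b
2*Nf = (sigma_a / sigma_f')^(1/b)
2*Nf = (387 / 556)^(1/-0.091)
2*Nf = 53.6133
Nf = 26.81 cycles


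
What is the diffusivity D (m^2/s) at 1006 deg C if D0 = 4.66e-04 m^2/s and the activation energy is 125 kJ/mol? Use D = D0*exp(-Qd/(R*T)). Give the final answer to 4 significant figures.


D = D0 * exp(-Qd / (R*T))
T = 1279.15 K
D = 4.66e-04 * exp(-125e3 / (8.314 * 1279.15))
D = 3.662e-09 m^2/s
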